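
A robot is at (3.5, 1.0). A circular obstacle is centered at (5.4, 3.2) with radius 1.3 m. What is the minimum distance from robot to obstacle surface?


center_dist = sqrt((3.5-5.4)^2 + (1.0-3.2)^2)
= sqrt(3.61 + 4.84)
= 2.9069
min_dist = center_dist - radius = 2.9069 - 1.3 = 1.6069 m


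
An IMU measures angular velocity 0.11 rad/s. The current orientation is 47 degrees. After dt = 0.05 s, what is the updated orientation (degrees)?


delta_theta = w * dt = 0.11 * 0.05 = 0.0055 rad
= 0.3151 deg
theta_new = 47 + 0.3151 = 47.3151 deg


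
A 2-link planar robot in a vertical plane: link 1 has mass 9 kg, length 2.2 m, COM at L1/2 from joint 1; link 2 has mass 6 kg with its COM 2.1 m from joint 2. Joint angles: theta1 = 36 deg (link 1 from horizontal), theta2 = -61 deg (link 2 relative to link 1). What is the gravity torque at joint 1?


Horizontal distance from joint 1 to link-1 COM:
  x_c1 = (L1/2)*cos(t1) = 1.1 * 0.809 = 0.8899 m
Horizontal distance from joint 1 to link-2 COM:
  x_c2 = L1*cos(t1) + Lc2*cos(t1+t2)
       = 2.2*0.809 + 2.1*0.9063 = 3.6831 m
tau1 = m1*g*x_c1 + m2*g*x_c2
     = 9*9.81*0.8899 + 6*9.81*3.6831
     = 78.5709 + 216.7863
     = 295.3572 Nm


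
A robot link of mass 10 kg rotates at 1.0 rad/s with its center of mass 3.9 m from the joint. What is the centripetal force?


F = m * omega^2 * r
= 10 * 1.0^2 * 3.9
= 10 * 1.0 * 3.9
= 39.0 N


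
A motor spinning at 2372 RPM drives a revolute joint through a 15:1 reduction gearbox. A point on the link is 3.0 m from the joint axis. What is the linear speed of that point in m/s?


omega_motor = 2372 * 2*pi/60 = 248.3953 rad/s
omega_joint = omega_motor / 15 = 16.5597 rad/s
v = omega_joint * r = 16.5597 * 3.0
= 49.6791 m/s


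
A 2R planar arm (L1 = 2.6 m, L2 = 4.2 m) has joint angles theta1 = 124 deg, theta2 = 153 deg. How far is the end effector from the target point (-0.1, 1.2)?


End effector via forward kinematics:
x = L1*cos(t1) + L2*cos(t1+t2) = -0.9421
y = L1*sin(t1) + L2*sin(t1+t2) = -2.0132
Distance to target:
d = sqrt((-0.1 - -0.9421)^2 + (1.2 - -2.0132)^2)
= sqrt(0.709 + 10.3246)
= 3.3217 m


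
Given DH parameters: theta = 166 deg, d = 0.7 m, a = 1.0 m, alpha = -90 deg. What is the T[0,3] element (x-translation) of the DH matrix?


T[0,3] = a * cos(theta)
= 1.0 * cos(166 deg)
= 1.0 * -0.9703
= -0.9703


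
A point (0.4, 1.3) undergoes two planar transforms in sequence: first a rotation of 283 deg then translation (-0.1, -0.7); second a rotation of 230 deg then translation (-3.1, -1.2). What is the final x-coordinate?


After transform 1:
x1 = cos(283)*0.4 - sin(283)*1.3 + -0.1 = 1.2567
y1 = sin(283)*0.4 + cos(283)*1.3 + -0.7 = -0.7973
After transform 2:
x2 = cos(230)*1.2567 - sin(230)*-0.7973 + -3.1
= -4.5185


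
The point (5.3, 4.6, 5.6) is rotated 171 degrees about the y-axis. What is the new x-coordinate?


Rotation about y-axis: x' = x*cos(theta) + z*sin(theta)
= 5.3 * -0.9877 + 5.6 * 0.1564
= -4.3587


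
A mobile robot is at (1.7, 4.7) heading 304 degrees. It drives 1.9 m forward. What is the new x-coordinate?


x_new = x0 + d*cos(theta)
= 1.7 + 1.9*cos(304)
= 1.7 + 1.0625
= 2.7625


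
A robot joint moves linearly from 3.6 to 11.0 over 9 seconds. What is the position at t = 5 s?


s = t/T = 5/9 = 0.5556
p(t) = p0 + (pf-p0)*s
= 3.6 + (11.0 - 3.6) * 0.5556
= 7.7111


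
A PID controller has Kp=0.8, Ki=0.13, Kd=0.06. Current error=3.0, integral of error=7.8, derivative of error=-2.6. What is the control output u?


u = Kp*e + Ki*int(e) + Kd*de/dt
= 0.8*3.0 + 0.13*7.8 + 0.06*(-2.6)
= 2.4 + 1.014 + -0.156
= 3.258


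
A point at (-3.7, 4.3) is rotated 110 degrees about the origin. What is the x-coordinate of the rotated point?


x' = x*cos(theta) - y*sin(theta)
cos(110 deg) = -0.342, sin(110 deg) = 0.9397
x' = -3.7 * -0.342 - 4.3 * 0.9397
= 1.2655 - 4.0407
= -2.7752


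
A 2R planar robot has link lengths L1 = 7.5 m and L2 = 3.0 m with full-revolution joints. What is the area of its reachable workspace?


r_max = L1 + L2 = 10.5 m
r_min = |L1 - L2| = 4.5 m
Area = pi*(r_max^2 - r_min^2)
= pi*(110.25 - 20.25)
= pi * 90.0
= 282.7433 m^2


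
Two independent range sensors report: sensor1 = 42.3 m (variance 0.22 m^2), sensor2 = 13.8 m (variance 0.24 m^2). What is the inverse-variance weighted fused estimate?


w1 = (1/var1) / (1/var1 + 1/var2)
   = 4.5455 / (4.5455 + 4.1667) = 0.5217
w2 = 1 - w1 = 0.4783
fused = w1*s1 + w2*s2 = 22.0696 + 6.6
= 28.6696 m


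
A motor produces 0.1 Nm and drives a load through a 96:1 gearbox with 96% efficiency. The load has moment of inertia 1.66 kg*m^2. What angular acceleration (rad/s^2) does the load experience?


tau_out = tau_motor * N * eta
= 0.1 * 96 * 0.96 = 9.216 Nm
alpha = tau_out / I = 9.216 / 1.66
= 5.5518 rad/s^2


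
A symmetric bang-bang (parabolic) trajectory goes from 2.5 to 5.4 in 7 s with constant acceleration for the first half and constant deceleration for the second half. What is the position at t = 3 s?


Symmetric rest-to-rest: each phase covers (pf-p0)/2 in time T/2. 0.5*a*(T/2)^2 = (pf-p0)/2 => a = 4*(pf-p0)/T^2
a = 4*(5.4-2.5)/7^2 = 0.2367
t = 3 is in the acceleration phase (t <= T/2).
p = p0 + 0.5*a*t^2 = 2.5 + 0.5*0.2367*3^2
= 3.5653


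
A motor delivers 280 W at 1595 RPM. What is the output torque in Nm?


omega = 1595 * 2*pi/60 = 167.028 rad/s
tau = P / omega = 280 / 167.028
= 1.6764 Nm


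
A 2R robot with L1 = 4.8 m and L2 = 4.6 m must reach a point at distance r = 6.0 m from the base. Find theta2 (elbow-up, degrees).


cos(theta2) = (r^2 - L1^2 - L2^2) / (2*L1*L2)
cos(theta2) = (36.0 - 23.04 - 21.16) / 44.16
cos(theta2) = -0.185688
theta2 = 100.7013 degrees


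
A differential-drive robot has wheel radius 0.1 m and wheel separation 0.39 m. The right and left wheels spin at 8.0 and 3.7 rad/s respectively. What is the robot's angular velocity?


vR = r*wR = 0.1*8.0 = 0.8 m/s
vL = r*wL = 0.1*3.7 = 0.37 m/s
v = (vR+vL)/2 = 0.585 m/s
omega = (vR-vL)/L = 1.1026 rad/s
angular velocity = 1.1026 rad/s


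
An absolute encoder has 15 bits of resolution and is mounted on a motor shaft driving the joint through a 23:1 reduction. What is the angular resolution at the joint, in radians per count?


counts = 2^15 = 32768
effective counts at joint = 32768 * 23 = 753664
resolution = 2*pi / 753664
= 8.3369e-06 rad/count


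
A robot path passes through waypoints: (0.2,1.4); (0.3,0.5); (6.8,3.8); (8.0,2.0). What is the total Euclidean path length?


Segment lengths:
  seg1 = sqrt((0.1)^2 + (-0.9)^2) = 0.9055
  seg2 = sqrt((6.5)^2 + (3.3)^2) = 7.2897
  seg3 = sqrt((1.2)^2 + (-1.8)^2) = 2.1633
Total = 10.3586


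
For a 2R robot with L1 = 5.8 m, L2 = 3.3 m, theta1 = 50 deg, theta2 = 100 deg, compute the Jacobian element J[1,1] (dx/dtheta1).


J[1,1] = -L1*sin(t1) - L2*sin(t1+t2)
= -5.8*sin(50) - 3.3*sin(150)
= -6.0931


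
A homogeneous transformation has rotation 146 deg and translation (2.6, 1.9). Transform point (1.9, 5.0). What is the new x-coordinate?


x' = cos(theta)*px - sin(theta)*py + tx
= -0.829*1.9 - 0.5592*5.0 + 2.6
= -1.7711


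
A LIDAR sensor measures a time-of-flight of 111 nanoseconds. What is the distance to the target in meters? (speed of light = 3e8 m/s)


tof = 111 ns = 1.11e-07 s
dist = c * tof / 2
= 3e8 * 1.11e-07 / 2
= 16.65 m


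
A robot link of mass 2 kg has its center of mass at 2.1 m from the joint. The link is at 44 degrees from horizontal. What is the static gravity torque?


tau = m*g*L*cos(angle)
= 2 * 9.81 * 2.1 * cos(44 deg)
= 2 * 9.81 * 2.1 * 0.7193
= 29.6382 Nm


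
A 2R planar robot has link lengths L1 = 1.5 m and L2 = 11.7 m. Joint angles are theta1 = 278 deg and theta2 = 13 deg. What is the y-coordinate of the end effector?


Convert angles to radians: theta1 = 4.852, theta2 = 0.2269
y = L1*sin(theta1) + L2*sin(theta1+theta2)
y = -1.4854 + -10.9229
y = -12.4083


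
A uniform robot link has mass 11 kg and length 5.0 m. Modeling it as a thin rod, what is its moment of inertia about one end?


I = (1/3) * m * L^2
= (1/3) * 11 * 5.0^2
= 0.333333 * 11 * 25.0
= 91.6667 kg*m^2


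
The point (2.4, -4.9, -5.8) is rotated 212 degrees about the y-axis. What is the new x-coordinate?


Rotation about y-axis: x' = x*cos(theta) + z*sin(theta)
= 2.4 * -0.848 + -5.8 * -0.5299
= 1.0382


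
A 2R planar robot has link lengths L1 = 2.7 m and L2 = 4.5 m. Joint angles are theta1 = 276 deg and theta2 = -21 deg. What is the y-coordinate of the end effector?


Convert angles to radians: theta1 = 4.8171, theta2 = -0.3665
y = L1*sin(theta1) + L2*sin(theta1+theta2)
y = -2.6852 + -4.3467
y = -7.0319


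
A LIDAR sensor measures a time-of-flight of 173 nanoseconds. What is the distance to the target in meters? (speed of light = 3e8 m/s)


tof = 173 ns = 1.73e-07 s
dist = c * tof / 2
= 3e8 * 1.73e-07 / 2
= 25.95 m


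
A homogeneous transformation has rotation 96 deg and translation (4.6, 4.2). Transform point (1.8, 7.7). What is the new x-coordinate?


x' = cos(theta)*px - sin(theta)*py + tx
= -0.1045*1.8 - 0.9945*7.7 + 4.6
= -3.246


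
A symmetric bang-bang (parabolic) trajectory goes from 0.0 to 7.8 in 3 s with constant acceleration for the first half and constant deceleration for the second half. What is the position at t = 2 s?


Symmetric rest-to-rest: each phase covers (pf-p0)/2 in time T/2. 0.5*a*(T/2)^2 = (pf-p0)/2 => a = 4*(pf-p0)/T^2
a = 4*(7.8-0.0)/3^2 = 3.4667
t = 2 is in the deceleration phase (t > T/2).
p = pf - 0.5*a*(T-t)^2 = 7.8 - 0.5*3.4667*1^2
= 6.0667


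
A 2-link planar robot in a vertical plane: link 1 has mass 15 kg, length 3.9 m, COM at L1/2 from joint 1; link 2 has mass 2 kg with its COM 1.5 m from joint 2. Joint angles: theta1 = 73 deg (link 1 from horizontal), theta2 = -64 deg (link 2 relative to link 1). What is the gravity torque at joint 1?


Horizontal distance from joint 1 to link-1 COM:
  x_c1 = (L1/2)*cos(t1) = 1.95 * 0.2924 = 0.5701 m
Horizontal distance from joint 1 to link-2 COM:
  x_c2 = L1*cos(t1) + Lc2*cos(t1+t2)
       = 3.9*0.2924 + 1.5*0.9877 = 2.6218 m
tau1 = m1*g*x_c1 + m2*g*x_c2
     = 15*9.81*0.5701 + 2*9.81*2.6218
     = 83.8939 + 51.4394
     = 135.3332 Nm


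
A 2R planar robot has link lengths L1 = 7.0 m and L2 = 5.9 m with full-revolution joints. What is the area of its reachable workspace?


r_max = L1 + L2 = 12.9 m
r_min = |L1 - L2| = 1.1 m
Area = pi*(r_max^2 - r_min^2)
= pi*(166.41 - 1.21)
= pi * 165.2
= 518.9911 m^2


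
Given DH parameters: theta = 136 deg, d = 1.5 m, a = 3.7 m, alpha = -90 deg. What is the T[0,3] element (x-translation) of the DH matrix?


T[0,3] = a * cos(theta)
= 3.7 * cos(136 deg)
= 3.7 * -0.7193
= -2.6616


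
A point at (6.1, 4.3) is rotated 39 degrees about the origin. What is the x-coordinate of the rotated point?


x' = x*cos(theta) - y*sin(theta)
cos(39 deg) = 0.7771, sin(39 deg) = 0.6293
x' = 6.1 * 0.7771 - 4.3 * 0.6293
= 4.7406 - 2.7061
= 2.0345


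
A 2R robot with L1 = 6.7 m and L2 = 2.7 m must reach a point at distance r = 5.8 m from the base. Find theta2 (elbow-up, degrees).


cos(theta2) = (r^2 - L1^2 - L2^2) / (2*L1*L2)
cos(theta2) = (33.64 - 44.89 - 7.29) / 36.18
cos(theta2) = -0.512438
theta2 = 120.8263 degrees


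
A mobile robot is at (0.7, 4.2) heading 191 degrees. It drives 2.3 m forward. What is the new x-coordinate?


x_new = x0 + d*cos(theta)
= 0.7 + 2.3*cos(191)
= 0.7 + -2.2577
= -1.5577


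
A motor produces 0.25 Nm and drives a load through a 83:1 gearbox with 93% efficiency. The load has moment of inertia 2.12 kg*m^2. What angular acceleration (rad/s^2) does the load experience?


tau_out = tau_motor * N * eta
= 0.25 * 83 * 0.93 = 19.2975 Nm
alpha = tau_out / I = 19.2975 / 2.12
= 9.1026 rad/s^2


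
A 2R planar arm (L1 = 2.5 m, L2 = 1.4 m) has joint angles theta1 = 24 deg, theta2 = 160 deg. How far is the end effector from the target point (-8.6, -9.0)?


End effector via forward kinematics:
x = L1*cos(t1) + L2*cos(t1+t2) = 0.8873
y = L1*sin(t1) + L2*sin(t1+t2) = 0.9192
Distance to target:
d = sqrt((-8.6 - 0.8873)^2 + (-9.0 - 0.9192)^2)
= sqrt(90.0084 + 98.3902)
= 13.7258 m


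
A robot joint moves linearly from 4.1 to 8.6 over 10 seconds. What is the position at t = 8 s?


s = t/T = 8/10 = 0.8
p(t) = p0 + (pf-p0)*s
= 4.1 + (8.6 - 4.1) * 0.8
= 7.7


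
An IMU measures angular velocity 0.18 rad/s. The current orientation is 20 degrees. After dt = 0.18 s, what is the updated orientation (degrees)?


delta_theta = w * dt = 0.18 * 0.18 = 0.0324 rad
= 1.8564 deg
theta_new = 20 + 1.8564 = 21.8564 deg


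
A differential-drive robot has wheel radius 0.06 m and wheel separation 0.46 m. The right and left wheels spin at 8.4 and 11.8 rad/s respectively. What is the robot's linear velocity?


vR = r*wR = 0.06*8.4 = 0.504 m/s
vL = r*wL = 0.06*11.8 = 0.708 m/s
v = (vR+vL)/2 = 0.606 m/s
omega = (vR-vL)/L = -0.4435 rad/s
linear velocity = 0.606 m/s


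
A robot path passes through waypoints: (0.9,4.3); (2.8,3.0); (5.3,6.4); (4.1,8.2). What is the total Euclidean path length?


Segment lengths:
  seg1 = sqrt((1.9)^2 + (-1.3)^2) = 2.3022
  seg2 = sqrt((2.5)^2 + (3.4)^2) = 4.2202
  seg3 = sqrt((-1.2)^2 + (1.8)^2) = 2.1633
Total = 8.6857


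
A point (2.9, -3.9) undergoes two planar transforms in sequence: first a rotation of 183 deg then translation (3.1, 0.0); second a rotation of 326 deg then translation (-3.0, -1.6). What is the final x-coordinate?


After transform 1:
x1 = cos(183)*2.9 - sin(183)*-3.9 + 3.1 = -0.0001
y1 = sin(183)*2.9 + cos(183)*-3.9 + 0.0 = 3.7429
After transform 2:
x2 = cos(326)*-0.0001 - sin(326)*3.7429 + -3.0
= -0.9071


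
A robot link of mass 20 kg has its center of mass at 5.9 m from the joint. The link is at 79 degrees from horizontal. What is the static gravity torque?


tau = m*g*L*cos(angle)
= 20 * 9.81 * 5.9 * cos(79 deg)
= 20 * 9.81 * 5.9 * 0.1908
= 220.8767 Nm


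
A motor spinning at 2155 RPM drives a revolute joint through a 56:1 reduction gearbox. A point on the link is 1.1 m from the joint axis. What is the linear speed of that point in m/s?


omega_motor = 2155 * 2*pi/60 = 225.6711 rad/s
omega_joint = omega_motor / 56 = 4.0298 rad/s
v = omega_joint * r = 4.0298 * 1.1
= 4.4328 m/s


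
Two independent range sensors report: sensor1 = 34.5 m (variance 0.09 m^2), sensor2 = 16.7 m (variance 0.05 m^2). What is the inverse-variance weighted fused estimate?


w1 = (1/var1) / (1/var1 + 1/var2)
   = 11.1111 / (11.1111 + 20.0) = 0.3571
w2 = 1 - w1 = 0.6429
fused = w1*s1 + w2*s2 = 12.3214 + 10.7357
= 23.0571 m


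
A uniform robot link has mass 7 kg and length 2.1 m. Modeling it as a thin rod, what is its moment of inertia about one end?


I = (1/3) * m * L^2
= (1/3) * 7 * 2.1^2
= 0.333333 * 7 * 4.41
= 10.29 kg*m^2


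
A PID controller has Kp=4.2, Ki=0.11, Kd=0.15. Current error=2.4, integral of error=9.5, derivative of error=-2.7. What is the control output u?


u = Kp*e + Ki*int(e) + Kd*de/dt
= 4.2*2.4 + 0.11*9.5 + 0.15*(-2.7)
= 10.08 + 1.045 + -0.405
= 10.72


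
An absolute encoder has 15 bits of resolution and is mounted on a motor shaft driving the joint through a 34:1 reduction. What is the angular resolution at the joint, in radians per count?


counts = 2^15 = 32768
effective counts at joint = 32768 * 34 = 1114112
resolution = 2*pi / 1114112
= 5.6396e-06 rad/count


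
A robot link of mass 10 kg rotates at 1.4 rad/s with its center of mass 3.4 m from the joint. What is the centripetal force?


F = m * omega^2 * r
= 10 * 1.4^2 * 3.4
= 10 * 1.96 * 3.4
= 66.64 N


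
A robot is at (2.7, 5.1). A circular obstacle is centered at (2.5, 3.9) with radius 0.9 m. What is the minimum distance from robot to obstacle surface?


center_dist = sqrt((2.7-2.5)^2 + (5.1-3.9)^2)
= sqrt(0.04 + 1.44)
= 1.2166
min_dist = center_dist - radius = 1.2166 - 0.9 = 0.3166 m


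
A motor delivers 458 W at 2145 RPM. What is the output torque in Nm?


omega = 2145 * 2*pi/60 = 224.6239 rad/s
tau = P / omega = 458 / 224.6239
= 2.039 Nm


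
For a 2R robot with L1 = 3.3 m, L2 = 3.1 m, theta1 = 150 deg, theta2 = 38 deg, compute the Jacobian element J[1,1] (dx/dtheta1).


J[1,1] = -L1*sin(t1) - L2*sin(t1+t2)
= -3.3*sin(150) - 3.1*sin(188)
= -1.2186


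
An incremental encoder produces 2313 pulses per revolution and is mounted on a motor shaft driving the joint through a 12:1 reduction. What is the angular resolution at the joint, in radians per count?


counts per rev = 2313
effective counts at joint = 2313 * 12 = 27756
resolution = 2*pi / 27756
= 2.2637e-04 rad/count


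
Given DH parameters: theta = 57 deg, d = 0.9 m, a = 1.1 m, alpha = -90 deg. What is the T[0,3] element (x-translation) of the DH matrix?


T[0,3] = a * cos(theta)
= 1.1 * cos(57 deg)
= 1.1 * 0.5446
= 0.5991


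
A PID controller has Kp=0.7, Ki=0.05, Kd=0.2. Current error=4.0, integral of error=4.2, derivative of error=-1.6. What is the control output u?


u = Kp*e + Ki*int(e) + Kd*de/dt
= 0.7*4.0 + 0.05*4.2 + 0.2*(-1.6)
= 2.8 + 0.21 + -0.32
= 2.69


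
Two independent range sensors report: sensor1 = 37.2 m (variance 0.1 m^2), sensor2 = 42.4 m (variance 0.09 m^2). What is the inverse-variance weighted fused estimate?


w1 = (1/var1) / (1/var1 + 1/var2)
   = 10.0 / (10.0 + 11.1111) = 0.4737
w2 = 1 - w1 = 0.5263
fused = w1*s1 + w2*s2 = 17.6211 + 22.3158
= 39.9368 m


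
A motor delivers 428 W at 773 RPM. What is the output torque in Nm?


omega = 773 * 2*pi/60 = 80.9484 rad/s
tau = P / omega = 428 / 80.9484
= 5.2873 Nm


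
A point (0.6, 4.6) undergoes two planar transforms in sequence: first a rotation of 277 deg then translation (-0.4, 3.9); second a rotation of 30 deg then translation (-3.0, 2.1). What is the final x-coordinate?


After transform 1:
x1 = cos(277)*0.6 - sin(277)*4.6 + -0.4 = 4.2388
y1 = sin(277)*0.6 + cos(277)*4.6 + 3.9 = 3.8651
After transform 2:
x2 = cos(30)*4.2388 - sin(30)*3.8651 + -3.0
= -1.2616


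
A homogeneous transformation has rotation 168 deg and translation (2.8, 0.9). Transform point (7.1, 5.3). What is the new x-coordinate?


x' = cos(theta)*px - sin(theta)*py + tx
= -0.9781*7.1 - 0.2079*5.3 + 2.8
= -5.2468


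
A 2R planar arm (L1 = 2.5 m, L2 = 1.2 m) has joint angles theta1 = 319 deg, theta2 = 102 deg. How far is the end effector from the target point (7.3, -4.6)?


End effector via forward kinematics:
x = L1*cos(t1) + L2*cos(t1+t2) = 2.4685
y = L1*sin(t1) + L2*sin(t1+t2) = -0.5906
Distance to target:
d = sqrt((7.3 - 2.4685)^2 + (-4.6 - -0.5906)^2)
= sqrt(23.343 + 16.0753)
= 6.2784 m


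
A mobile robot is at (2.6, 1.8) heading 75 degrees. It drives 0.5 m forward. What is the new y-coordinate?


y_new = y0 + d*sin(theta)
= 1.8 + 0.5*sin(75)
= 1.8 + 0.483
= 2.283


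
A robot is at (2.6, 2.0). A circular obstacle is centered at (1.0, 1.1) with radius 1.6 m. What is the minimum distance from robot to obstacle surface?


center_dist = sqrt((2.6-1.0)^2 + (2.0-1.1)^2)
= sqrt(2.56 + 0.81)
= 1.8358
min_dist = center_dist - radius = 1.8358 - 1.6 = 0.2358 m


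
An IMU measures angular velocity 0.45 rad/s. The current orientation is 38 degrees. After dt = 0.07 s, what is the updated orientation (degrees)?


delta_theta = w * dt = 0.45 * 0.07 = 0.0315 rad
= 1.8048 deg
theta_new = 38 + 1.8048 = 39.8048 deg


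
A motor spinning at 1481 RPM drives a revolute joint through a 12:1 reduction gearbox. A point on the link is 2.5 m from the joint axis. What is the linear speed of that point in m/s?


omega_motor = 1481 * 2*pi/60 = 155.09 rad/s
omega_joint = omega_motor / 12 = 12.9242 rad/s
v = omega_joint * r = 12.9242 * 2.5
= 32.3104 m/s


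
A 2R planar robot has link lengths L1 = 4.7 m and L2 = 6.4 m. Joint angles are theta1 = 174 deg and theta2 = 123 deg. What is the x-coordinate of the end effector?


Convert angles to radians: theta1 = 3.0369, theta2 = 2.1468
x = L1*cos(theta1) + L2*cos(theta1+theta2)
x = -4.6743 + 2.9055
x = -1.7687


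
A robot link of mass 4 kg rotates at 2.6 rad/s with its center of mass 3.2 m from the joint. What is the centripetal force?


F = m * omega^2 * r
= 4 * 2.6^2 * 3.2
= 4 * 6.76 * 3.2
= 86.528 N


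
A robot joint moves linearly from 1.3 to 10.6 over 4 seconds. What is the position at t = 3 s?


s = t/T = 3/4 = 0.75
p(t) = p0 + (pf-p0)*s
= 1.3 + (10.6 - 1.3) * 0.75
= 8.275


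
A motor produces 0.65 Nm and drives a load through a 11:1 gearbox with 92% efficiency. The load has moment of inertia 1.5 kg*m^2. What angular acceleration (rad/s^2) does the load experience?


tau_out = tau_motor * N * eta
= 0.65 * 11 * 0.92 = 6.578 Nm
alpha = tau_out / I = 6.578 / 1.5
= 4.3853 rad/s^2


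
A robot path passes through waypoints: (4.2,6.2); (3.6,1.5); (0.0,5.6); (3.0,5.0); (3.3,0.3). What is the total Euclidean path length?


Segment lengths:
  seg1 = sqrt((-0.6)^2 + (-4.7)^2) = 4.7381
  seg2 = sqrt((-3.6)^2 + (4.1)^2) = 5.4562
  seg3 = sqrt((3.0)^2 + (-0.6)^2) = 3.0594
  seg4 = sqrt((0.3)^2 + (-4.7)^2) = 4.7096
Total = 17.9633


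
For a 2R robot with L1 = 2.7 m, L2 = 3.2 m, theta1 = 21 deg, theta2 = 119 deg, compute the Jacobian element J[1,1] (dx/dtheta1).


J[1,1] = -L1*sin(t1) - L2*sin(t1+t2)
= -2.7*sin(21) - 3.2*sin(140)
= -3.0245


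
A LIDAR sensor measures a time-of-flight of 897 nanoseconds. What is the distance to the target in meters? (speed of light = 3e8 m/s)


tof = 897 ns = 8.97e-07 s
dist = c * tof / 2
= 3e8 * 8.97e-07 / 2
= 134.55 m


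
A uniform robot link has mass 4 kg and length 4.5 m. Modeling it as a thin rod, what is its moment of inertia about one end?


I = (1/3) * m * L^2
= (1/3) * 4 * 4.5^2
= 0.333333 * 4 * 20.25
= 27.0 kg*m^2


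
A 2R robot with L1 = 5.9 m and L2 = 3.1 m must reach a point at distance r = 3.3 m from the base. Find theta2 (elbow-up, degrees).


cos(theta2) = (r^2 - L1^2 - L2^2) / (2*L1*L2)
cos(theta2) = (10.89 - 34.81 - 9.61) / 36.58
cos(theta2) = -0.916621
theta2 = 156.437 degrees


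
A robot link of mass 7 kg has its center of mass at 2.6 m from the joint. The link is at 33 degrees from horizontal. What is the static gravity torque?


tau = m*g*L*cos(angle)
= 7 * 9.81 * 2.6 * cos(33 deg)
= 7 * 9.81 * 2.6 * 0.8387
= 149.7379 Nm


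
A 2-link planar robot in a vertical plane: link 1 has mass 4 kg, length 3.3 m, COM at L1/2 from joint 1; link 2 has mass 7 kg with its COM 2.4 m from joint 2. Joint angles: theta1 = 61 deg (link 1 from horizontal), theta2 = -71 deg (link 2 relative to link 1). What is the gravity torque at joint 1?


Horizontal distance from joint 1 to link-1 COM:
  x_c1 = (L1/2)*cos(t1) = 1.65 * 0.4848 = 0.7999 m
Horizontal distance from joint 1 to link-2 COM:
  x_c2 = L1*cos(t1) + Lc2*cos(t1+t2)
       = 3.3*0.4848 + 2.4*0.9848 = 3.9634 m
tau1 = m1*g*x_c1 + m2*g*x_c2
     = 4*9.81*0.7999 + 7*9.81*3.9634
     = 31.3895 + 272.1674
     = 303.5569 Nm


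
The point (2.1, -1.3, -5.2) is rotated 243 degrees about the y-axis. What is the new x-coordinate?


Rotation about y-axis: x' = x*cos(theta) + z*sin(theta)
= 2.1 * -0.454 + -5.2 * -0.891
= 3.6799


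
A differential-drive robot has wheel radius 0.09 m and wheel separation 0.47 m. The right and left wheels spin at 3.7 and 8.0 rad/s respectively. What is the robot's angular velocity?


vR = r*wR = 0.09*3.7 = 0.333 m/s
vL = r*wL = 0.09*8.0 = 0.72 m/s
v = (vR+vL)/2 = 0.5265 m/s
omega = (vR-vL)/L = -0.8234 rad/s
angular velocity = -0.8234 rad/s


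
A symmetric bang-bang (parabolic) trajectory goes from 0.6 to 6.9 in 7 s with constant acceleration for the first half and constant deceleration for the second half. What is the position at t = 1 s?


Symmetric rest-to-rest: each phase covers (pf-p0)/2 in time T/2. 0.5*a*(T/2)^2 = (pf-p0)/2 => a = 4*(pf-p0)/T^2
a = 4*(6.9-0.6)/7^2 = 0.5143
t = 1 is in the acceleration phase (t <= T/2).
p = p0 + 0.5*a*t^2 = 0.6 + 0.5*0.5143*1^2
= 0.8571


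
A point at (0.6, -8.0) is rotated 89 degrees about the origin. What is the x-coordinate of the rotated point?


x' = x*cos(theta) - y*sin(theta)
cos(89 deg) = 0.0175, sin(89 deg) = 0.9998
x' = 0.6 * 0.0175 - -8.0 * 0.9998
= 0.0105 - -7.9988
= 8.0093


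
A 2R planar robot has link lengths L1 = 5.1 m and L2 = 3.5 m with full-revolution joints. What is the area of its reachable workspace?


r_max = L1 + L2 = 8.6 m
r_min = |L1 - L2| = 1.6 m
Area = pi*(r_max^2 - r_min^2)
= pi*(73.96 - 2.56)
= pi * 71.4
= 224.3097 m^2


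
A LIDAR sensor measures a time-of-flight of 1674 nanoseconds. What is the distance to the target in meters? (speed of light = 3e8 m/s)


tof = 1674 ns = 1.674e-06 s
dist = c * tof / 2
= 3e8 * 1.674e-06 / 2
= 251.1 m


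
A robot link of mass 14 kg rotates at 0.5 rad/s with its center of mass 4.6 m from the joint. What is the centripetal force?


F = m * omega^2 * r
= 14 * 0.5^2 * 4.6
= 14 * 0.25 * 4.6
= 16.1 N


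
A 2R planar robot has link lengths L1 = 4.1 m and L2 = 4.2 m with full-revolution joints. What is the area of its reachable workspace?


r_max = L1 + L2 = 8.3 m
r_min = |L1 - L2| = 0.1 m
Area = pi*(r_max^2 - r_min^2)
= pi*(68.89 - 0.01)
= pi * 68.88
= 216.3929 m^2


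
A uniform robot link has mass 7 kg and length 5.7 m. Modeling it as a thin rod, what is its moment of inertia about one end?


I = (1/3) * m * L^2
= (1/3) * 7 * 5.7^2
= 0.333333 * 7 * 32.49
= 75.81 kg*m^2


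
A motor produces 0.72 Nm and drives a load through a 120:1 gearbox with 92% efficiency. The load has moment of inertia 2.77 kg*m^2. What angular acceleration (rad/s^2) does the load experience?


tau_out = tau_motor * N * eta
= 0.72 * 120 * 0.92 = 79.488 Nm
alpha = tau_out / I = 79.488 / 2.77
= 28.696 rad/s^2


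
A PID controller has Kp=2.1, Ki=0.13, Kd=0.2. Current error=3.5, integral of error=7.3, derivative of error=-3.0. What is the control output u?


u = Kp*e + Ki*int(e) + Kd*de/dt
= 2.1*3.5 + 0.13*7.3 + 0.2*(-3.0)
= 7.35 + 0.949 + -0.6
= 7.699


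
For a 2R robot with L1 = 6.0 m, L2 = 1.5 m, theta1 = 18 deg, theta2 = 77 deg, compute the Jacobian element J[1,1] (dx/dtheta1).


J[1,1] = -L1*sin(t1) - L2*sin(t1+t2)
= -6.0*sin(18) - 1.5*sin(95)
= -3.3484


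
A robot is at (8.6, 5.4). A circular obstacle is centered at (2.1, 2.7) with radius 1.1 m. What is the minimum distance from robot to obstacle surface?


center_dist = sqrt((8.6-2.1)^2 + (5.4-2.7)^2)
= sqrt(42.25 + 7.29)
= 7.0385
min_dist = center_dist - radius = 7.0385 - 1.1 = 5.9385 m


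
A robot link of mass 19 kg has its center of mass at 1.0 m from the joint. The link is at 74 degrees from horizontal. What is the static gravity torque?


tau = m*g*L*cos(angle)
= 19 * 9.81 * 1.0 * cos(74 deg)
= 19 * 9.81 * 1.0 * 0.2756
= 51.376 Nm


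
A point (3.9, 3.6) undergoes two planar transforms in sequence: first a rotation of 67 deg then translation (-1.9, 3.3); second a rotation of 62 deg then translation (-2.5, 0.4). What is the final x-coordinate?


After transform 1:
x1 = cos(67)*3.9 - sin(67)*3.6 + -1.9 = -3.69
y1 = sin(67)*3.9 + cos(67)*3.6 + 3.3 = 8.2966
After transform 2:
x2 = cos(62)*-3.69 - sin(62)*8.2966 + -2.5
= -11.5578


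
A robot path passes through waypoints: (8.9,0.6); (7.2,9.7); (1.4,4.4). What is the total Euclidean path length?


Segment lengths:
  seg1 = sqrt((-1.7)^2 + (9.1)^2) = 9.2574
  seg2 = sqrt((-5.8)^2 + (-5.3)^2) = 7.8568
Total = 17.1143


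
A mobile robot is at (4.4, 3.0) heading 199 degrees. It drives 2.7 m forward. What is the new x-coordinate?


x_new = x0 + d*cos(theta)
= 4.4 + 2.7*cos(199)
= 4.4 + -2.5529
= 1.8471


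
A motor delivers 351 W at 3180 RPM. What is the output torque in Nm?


omega = 3180 * 2*pi/60 = 333.0088 rad/s
tau = P / omega = 351 / 333.0088
= 1.054 Nm


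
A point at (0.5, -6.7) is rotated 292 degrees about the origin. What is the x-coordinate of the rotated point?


x' = x*cos(theta) - y*sin(theta)
cos(292 deg) = 0.3746, sin(292 deg) = -0.9272
x' = 0.5 * 0.3746 - -6.7 * -0.9272
= 0.1873 - 6.2121
= -6.0248


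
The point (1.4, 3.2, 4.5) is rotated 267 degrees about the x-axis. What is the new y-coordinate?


Rotation about x-axis: y' = y*cos(theta) - z*sin(theta)
= 3.2 * -0.0523 - 4.5 * -0.9986
= 4.3264


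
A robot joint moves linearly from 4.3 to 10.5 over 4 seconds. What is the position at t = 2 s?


s = t/T = 2/4 = 0.5
p(t) = p0 + (pf-p0)*s
= 4.3 + (10.5 - 4.3) * 0.5
= 7.4


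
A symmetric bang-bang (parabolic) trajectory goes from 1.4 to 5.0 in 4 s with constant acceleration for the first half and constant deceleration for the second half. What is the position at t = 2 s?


Symmetric rest-to-rest: each phase covers (pf-p0)/2 in time T/2. 0.5*a*(T/2)^2 = (pf-p0)/2 => a = 4*(pf-p0)/T^2
a = 4*(5.0-1.4)/4^2 = 0.9
t = 2 is in the acceleration phase (t <= T/2).
p = p0 + 0.5*a*t^2 = 1.4 + 0.5*0.9*2^2
= 3.2


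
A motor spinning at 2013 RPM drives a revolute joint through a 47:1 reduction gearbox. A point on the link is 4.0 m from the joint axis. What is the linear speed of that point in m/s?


omega_motor = 2013 * 2*pi/60 = 210.8009 rad/s
omega_joint = omega_motor / 47 = 4.4851 rad/s
v = omega_joint * r = 4.4851 * 4.0
= 17.9405 m/s


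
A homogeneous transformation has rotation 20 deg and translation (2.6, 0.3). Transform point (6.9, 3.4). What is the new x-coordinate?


x' = cos(theta)*px - sin(theta)*py + tx
= 0.9397*6.9 - 0.342*3.4 + 2.6
= 7.921


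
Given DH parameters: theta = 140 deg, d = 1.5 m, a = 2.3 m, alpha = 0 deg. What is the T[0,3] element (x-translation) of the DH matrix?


T[0,3] = a * cos(theta)
= 2.3 * cos(140 deg)
= 2.3 * -0.766
= -1.7619


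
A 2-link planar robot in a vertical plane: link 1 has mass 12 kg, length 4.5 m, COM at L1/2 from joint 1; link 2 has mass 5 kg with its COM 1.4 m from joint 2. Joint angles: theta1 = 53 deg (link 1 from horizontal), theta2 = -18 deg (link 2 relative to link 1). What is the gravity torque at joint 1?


Horizontal distance from joint 1 to link-1 COM:
  x_c1 = (L1/2)*cos(t1) = 2.25 * 0.6018 = 1.3541 m
Horizontal distance from joint 1 to link-2 COM:
  x_c2 = L1*cos(t1) + Lc2*cos(t1+t2)
       = 4.5*0.6018 + 1.4*0.8192 = 3.855 m
tau1 = m1*g*x_c1 + m2*g*x_c2
     = 12*9.81*1.3541 + 5*9.81*3.855
     = 159.4027 + 189.0868
     = 348.4895 Nm


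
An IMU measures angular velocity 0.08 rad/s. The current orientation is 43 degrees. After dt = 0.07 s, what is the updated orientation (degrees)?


delta_theta = w * dt = 0.08 * 0.07 = 0.0056 rad
= 0.3209 deg
theta_new = 43 + 0.3209 = 43.3209 deg


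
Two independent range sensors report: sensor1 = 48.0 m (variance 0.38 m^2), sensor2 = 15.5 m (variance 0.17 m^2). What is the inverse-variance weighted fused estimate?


w1 = (1/var1) / (1/var1 + 1/var2)
   = 2.6316 / (2.6316 + 5.8824) = 0.3091
w2 = 1 - w1 = 0.6909
fused = w1*s1 + w2*s2 = 14.8364 + 10.7091
= 25.5455 m


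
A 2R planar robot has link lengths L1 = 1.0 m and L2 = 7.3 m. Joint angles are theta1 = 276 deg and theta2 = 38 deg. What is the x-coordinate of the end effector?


Convert angles to radians: theta1 = 4.8171, theta2 = 0.6632
x = L1*cos(theta1) + L2*cos(theta1+theta2)
x = 0.1045 + 5.071
x = 5.1755


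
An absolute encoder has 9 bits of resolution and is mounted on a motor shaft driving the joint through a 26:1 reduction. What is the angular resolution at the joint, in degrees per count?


counts = 2^9 = 512
effective counts at joint = 512 * 26 = 13312
resolution = 360 / 13312
= 0.027 deg/count


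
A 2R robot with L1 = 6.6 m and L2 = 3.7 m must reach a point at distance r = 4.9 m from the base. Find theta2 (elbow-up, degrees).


cos(theta2) = (r^2 - L1^2 - L2^2) / (2*L1*L2)
cos(theta2) = (24.01 - 43.56 - 13.69) / 48.84
cos(theta2) = -0.68059
theta2 = 132.8897 degrees


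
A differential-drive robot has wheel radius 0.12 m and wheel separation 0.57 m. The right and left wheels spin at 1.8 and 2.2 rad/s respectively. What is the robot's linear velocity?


vR = r*wR = 0.12*1.8 = 0.216 m/s
vL = r*wL = 0.12*2.2 = 0.264 m/s
v = (vR+vL)/2 = 0.24 m/s
omega = (vR-vL)/L = -0.0842 rad/s
linear velocity = 0.24 m/s


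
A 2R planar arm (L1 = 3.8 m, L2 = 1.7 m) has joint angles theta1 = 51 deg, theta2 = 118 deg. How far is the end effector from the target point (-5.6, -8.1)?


End effector via forward kinematics:
x = L1*cos(t1) + L2*cos(t1+t2) = 0.7227
y = L1*sin(t1) + L2*sin(t1+t2) = 3.2775
Distance to target:
d = sqrt((-5.6 - 0.7227)^2 + (-8.1 - 3.2775)^2)
= sqrt(39.9759 + 129.4482)
= 13.0163 m


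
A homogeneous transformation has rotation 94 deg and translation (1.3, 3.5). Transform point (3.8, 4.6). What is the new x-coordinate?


x' = cos(theta)*px - sin(theta)*py + tx
= -0.0698*3.8 - 0.9976*4.6 + 1.3
= -3.5539


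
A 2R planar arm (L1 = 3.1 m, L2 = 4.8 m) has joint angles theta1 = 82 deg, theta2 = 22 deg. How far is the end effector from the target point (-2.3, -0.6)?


End effector via forward kinematics:
x = L1*cos(t1) + L2*cos(t1+t2) = -0.7298
y = L1*sin(t1) + L2*sin(t1+t2) = 7.7273
Distance to target:
d = sqrt((-2.3 - -0.7298)^2 + (-0.6 - 7.7273)^2)
= sqrt(2.4656 + 69.3431)
= 8.474 m


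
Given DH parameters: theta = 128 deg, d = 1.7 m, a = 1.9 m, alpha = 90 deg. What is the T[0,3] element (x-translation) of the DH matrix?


T[0,3] = a * cos(theta)
= 1.9 * cos(128 deg)
= 1.9 * -0.6157
= -1.1698


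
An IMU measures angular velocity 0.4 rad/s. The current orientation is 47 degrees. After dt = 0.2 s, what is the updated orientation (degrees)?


delta_theta = w * dt = 0.4 * 0.2 = 0.08 rad
= 4.5837 deg
theta_new = 47 + 4.5837 = 51.5837 deg


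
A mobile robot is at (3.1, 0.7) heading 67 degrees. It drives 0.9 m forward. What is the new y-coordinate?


y_new = y0 + d*sin(theta)
= 0.7 + 0.9*sin(67)
= 0.7 + 0.8285
= 1.5285


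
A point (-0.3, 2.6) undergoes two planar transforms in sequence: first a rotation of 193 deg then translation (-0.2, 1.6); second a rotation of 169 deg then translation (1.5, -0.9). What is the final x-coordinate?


After transform 1:
x1 = cos(193)*-0.3 - sin(193)*2.6 + -0.2 = 0.6772
y1 = sin(193)*-0.3 + cos(193)*2.6 + 1.6 = -0.8659
After transform 2:
x2 = cos(169)*0.6772 - sin(169)*-0.8659 + 1.5
= 1.0005


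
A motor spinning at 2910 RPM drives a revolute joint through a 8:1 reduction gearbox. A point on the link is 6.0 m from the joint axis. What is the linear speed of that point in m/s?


omega_motor = 2910 * 2*pi/60 = 304.7345 rad/s
omega_joint = omega_motor / 8 = 38.0918 rad/s
v = omega_joint * r = 38.0918 * 6.0
= 228.5509 m/s


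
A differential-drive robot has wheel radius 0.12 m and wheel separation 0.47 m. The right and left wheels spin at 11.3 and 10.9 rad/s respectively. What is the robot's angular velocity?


vR = r*wR = 0.12*11.3 = 1.356 m/s
vL = r*wL = 0.12*10.9 = 1.308 m/s
v = (vR+vL)/2 = 1.332 m/s
omega = (vR-vL)/L = 0.1021 rad/s
angular velocity = 0.1021 rad/s


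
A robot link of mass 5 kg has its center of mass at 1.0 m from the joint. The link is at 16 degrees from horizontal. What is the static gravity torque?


tau = m*g*L*cos(angle)
= 5 * 9.81 * 1.0 * cos(16 deg)
= 5 * 9.81 * 1.0 * 0.9613
= 47.1499 Nm


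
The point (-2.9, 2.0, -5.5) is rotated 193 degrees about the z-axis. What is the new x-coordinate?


Rotation about z-axis: x' = x*cos(theta) - y*sin(theta)
= -2.9 * -0.9744 - 2.0 * -0.225
= 3.2756


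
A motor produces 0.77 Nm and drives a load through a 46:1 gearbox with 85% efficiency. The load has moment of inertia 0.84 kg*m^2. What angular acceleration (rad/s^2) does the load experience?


tau_out = tau_motor * N * eta
= 0.77 * 46 * 0.85 = 30.107 Nm
alpha = tau_out / I = 30.107 / 0.84
= 35.8417 rad/s^2


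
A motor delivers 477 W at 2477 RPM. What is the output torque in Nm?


omega = 2477 * 2*pi/60 = 259.3908 rad/s
tau = P / omega = 477 / 259.3908
= 1.8389 Nm


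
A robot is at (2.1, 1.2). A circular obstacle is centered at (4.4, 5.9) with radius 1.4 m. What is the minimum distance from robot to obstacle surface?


center_dist = sqrt((2.1-4.4)^2 + (1.2-5.9)^2)
= sqrt(5.29 + 22.09)
= 5.2326
min_dist = center_dist - radius = 5.2326 - 1.4 = 3.8326 m


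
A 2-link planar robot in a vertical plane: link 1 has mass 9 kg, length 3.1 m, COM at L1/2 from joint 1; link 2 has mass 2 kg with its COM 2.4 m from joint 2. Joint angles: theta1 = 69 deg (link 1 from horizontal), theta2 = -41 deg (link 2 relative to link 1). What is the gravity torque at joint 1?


Horizontal distance from joint 1 to link-1 COM:
  x_c1 = (L1/2)*cos(t1) = 1.55 * 0.3584 = 0.5555 m
Horizontal distance from joint 1 to link-2 COM:
  x_c2 = L1*cos(t1) + Lc2*cos(t1+t2)
       = 3.1*0.3584 + 2.4*0.8829 = 3.23 m
tau1 = m1*g*x_c1 + m2*g*x_c2
     = 9*9.81*0.5555 + 2*9.81*3.23
     = 49.0425 + 63.3729
     = 112.4154 Nm


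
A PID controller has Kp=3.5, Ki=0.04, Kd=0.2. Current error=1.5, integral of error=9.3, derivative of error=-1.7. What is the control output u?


u = Kp*e + Ki*int(e) + Kd*de/dt
= 3.5*1.5 + 0.04*9.3 + 0.2*(-1.7)
= 5.25 + 0.372 + -0.34
= 5.282


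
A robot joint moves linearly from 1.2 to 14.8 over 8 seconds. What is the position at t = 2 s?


s = t/T = 2/8 = 0.25
p(t) = p0 + (pf-p0)*s
= 1.2 + (14.8 - 1.2) * 0.25
= 4.6


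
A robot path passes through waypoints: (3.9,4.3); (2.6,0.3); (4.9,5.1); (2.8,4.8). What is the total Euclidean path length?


Segment lengths:
  seg1 = sqrt((-1.3)^2 + (-4.0)^2) = 4.2059
  seg2 = sqrt((2.3)^2 + (4.8)^2) = 5.3226
  seg3 = sqrt((-2.1)^2 + (-0.3)^2) = 2.1213
Total = 11.6499


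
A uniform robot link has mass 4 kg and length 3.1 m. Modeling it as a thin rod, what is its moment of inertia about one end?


I = (1/3) * m * L^2
= (1/3) * 4 * 3.1^2
= 0.333333 * 4 * 9.61
= 12.8133 kg*m^2


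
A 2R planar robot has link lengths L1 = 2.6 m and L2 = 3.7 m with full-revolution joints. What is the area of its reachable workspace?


r_max = L1 + L2 = 6.3 m
r_min = |L1 - L2| = 1.1 m
Area = pi*(r_max^2 - r_min^2)
= pi*(39.69 - 1.21)
= pi * 38.48
= 120.8885 m^2


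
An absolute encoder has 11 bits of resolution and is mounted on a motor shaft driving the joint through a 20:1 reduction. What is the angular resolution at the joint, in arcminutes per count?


counts = 2^11 = 2048
effective counts at joint = 2048 * 20 = 40960
resolution = 360*60 / 40960
= 0.5273 arcmin/count


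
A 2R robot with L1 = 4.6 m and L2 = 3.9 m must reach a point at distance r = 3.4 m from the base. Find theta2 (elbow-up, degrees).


cos(theta2) = (r^2 - L1^2 - L2^2) / (2*L1*L2)
cos(theta2) = (11.56 - 21.16 - 15.21) / 35.88
cos(theta2) = -0.691472
theta2 = 133.7467 degrees


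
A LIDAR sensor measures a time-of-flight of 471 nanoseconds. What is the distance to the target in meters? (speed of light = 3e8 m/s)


tof = 471 ns = 4.71e-07 s
dist = c * tof / 2
= 3e8 * 4.71e-07 / 2
= 70.65 m


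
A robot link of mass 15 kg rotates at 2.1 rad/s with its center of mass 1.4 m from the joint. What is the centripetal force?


F = m * omega^2 * r
= 15 * 2.1^2 * 1.4
= 15 * 4.41 * 1.4
= 92.61 N


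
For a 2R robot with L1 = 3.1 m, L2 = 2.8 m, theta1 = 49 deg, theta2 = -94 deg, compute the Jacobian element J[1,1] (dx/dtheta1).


J[1,1] = -L1*sin(t1) - L2*sin(t1+t2)
= -3.1*sin(49) - 2.8*sin(-45)
= -0.3597


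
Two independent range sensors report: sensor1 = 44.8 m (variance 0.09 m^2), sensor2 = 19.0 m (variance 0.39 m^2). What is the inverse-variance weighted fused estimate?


w1 = (1/var1) / (1/var1 + 1/var2)
   = 11.1111 / (11.1111 + 2.5641) = 0.8125
w2 = 1 - w1 = 0.1875
fused = w1*s1 + w2*s2 = 36.4 + 3.5625
= 39.9625 m


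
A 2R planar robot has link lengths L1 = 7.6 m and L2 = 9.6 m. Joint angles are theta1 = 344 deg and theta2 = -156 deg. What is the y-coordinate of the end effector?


Convert angles to radians: theta1 = 6.0039, theta2 = -2.7227
y = L1*sin(theta1) + L2*sin(theta1+theta2)
y = -2.0948 + -1.3361
y = -3.4309


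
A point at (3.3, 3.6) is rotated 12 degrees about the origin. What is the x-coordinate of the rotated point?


x' = x*cos(theta) - y*sin(theta)
cos(12 deg) = 0.9781, sin(12 deg) = 0.2079
x' = 3.3 * 0.9781 - 3.6 * 0.2079
= 3.2279 - 0.7485
= 2.4794
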